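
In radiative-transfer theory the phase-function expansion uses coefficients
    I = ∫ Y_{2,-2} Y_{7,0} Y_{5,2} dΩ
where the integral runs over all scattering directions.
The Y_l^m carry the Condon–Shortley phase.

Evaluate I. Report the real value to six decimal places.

0.067042

Checks pass: Σm=0; 14 even; l₃=5∈[5,9].
(2·2+1)(2·7+1)(2·5+1) = 825
Δ: 4! 0! 10! / 15! → 1/15015
sum: t=2:+1/57600 = 1/57600
3j²(2 7 5; 0 0 0) = Δ·Π!·Σ² = 21/715  (sign -1)
sum: t=4:+1/725760 = 1/725760
3j²(2 7 5; -2 0 2) = Δ·Π!·Σ² = 1/429  (sign -1)
combine: 4πI² = 825·21/715·1/429 = 105/1859
take √, sign +1: I = 0.06704247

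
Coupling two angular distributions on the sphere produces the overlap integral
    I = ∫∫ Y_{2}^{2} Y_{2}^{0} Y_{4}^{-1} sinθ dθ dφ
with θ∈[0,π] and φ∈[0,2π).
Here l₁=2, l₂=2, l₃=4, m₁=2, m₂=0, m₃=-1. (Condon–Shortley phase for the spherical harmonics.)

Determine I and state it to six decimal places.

2 + 0 − 1 = 1 ≠ 0: azimuthal integral kills it; I = 0

0.000000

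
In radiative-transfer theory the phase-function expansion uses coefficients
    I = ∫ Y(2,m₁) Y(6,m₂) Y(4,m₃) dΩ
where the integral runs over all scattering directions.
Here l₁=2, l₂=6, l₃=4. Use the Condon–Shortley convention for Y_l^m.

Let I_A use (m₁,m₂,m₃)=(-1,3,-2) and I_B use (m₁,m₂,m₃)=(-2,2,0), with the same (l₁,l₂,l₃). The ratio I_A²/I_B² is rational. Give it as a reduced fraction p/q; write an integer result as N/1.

l's match ⇒ only the (l;m) 3-j factors differ between A and B.
A: triangle coeff Δ(2,6,4) = 1/6435; Σ_t [3,3]: t=3:−1/8640 = -1/8640; (3j)²=28/715 [(2 6 4; -1 3 -2)], sign=-1
B: triangle coeff Δ(2,6,4) = 1/6435; Σ_t [4,4]: t=4:+1/13824 = 1/13824; (3j)²=14/1287 [(2 6 4; -2 2 0)], sign=+1
I_A²/I_B² = (28/715)/(14/1287) = 18/5

18/5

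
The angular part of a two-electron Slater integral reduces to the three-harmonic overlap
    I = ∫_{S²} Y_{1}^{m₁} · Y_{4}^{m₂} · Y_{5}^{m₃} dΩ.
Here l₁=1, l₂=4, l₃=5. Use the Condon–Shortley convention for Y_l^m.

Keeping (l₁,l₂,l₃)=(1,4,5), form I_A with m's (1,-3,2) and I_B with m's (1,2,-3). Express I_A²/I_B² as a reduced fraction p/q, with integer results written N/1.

l's match ⇒ only the (l;m) 3-j factors differ between A and B.
A: triangle coeff Δ(1,4,5) = 1/495; Σ_t [0,0]: t=0:+1/10080 = 1/10080; (3j)²=1/165 [(1 4 5; 1 -3 2)], sign=-1
B: triangle coeff Δ(1,4,5) = 1/495; Σ_t [0,0]: t=0:+1/2880 = 1/2880; (3j)²=28/495 [(1 4 5; 1 2 -3)], sign=+1
I_A²/I_B² = (1/165)/(28/495) = 3/28

3/28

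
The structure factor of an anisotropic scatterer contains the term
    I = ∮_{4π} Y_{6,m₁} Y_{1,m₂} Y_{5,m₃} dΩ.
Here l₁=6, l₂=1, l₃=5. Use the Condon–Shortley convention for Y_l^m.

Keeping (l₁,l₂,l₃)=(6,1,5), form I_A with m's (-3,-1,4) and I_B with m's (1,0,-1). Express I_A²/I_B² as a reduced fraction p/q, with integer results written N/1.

3/35

Shared (l₁,l₂,l₃)=(6,1,5): N and (l;000)² cancel in I_A²/I_B².
A: Δ = 2!·10!·0!/13! = 1/858; Racah Σ t=0..0: t=0:+1/725760 = 1/725760; ⇒ 3j(6 1 5; -3 -1 4)² = 1/286, sgn -1
B: Δ = 2!·10!·0!/13! = 1/858; Racah Σ t=1..1: t=1:−1/17280 = -1/17280; ⇒ 3j(6 1 5; 1 0 -1)² = 35/858, sgn -1
I_A²/I_B² = (1/286)/(35/858) = 3/35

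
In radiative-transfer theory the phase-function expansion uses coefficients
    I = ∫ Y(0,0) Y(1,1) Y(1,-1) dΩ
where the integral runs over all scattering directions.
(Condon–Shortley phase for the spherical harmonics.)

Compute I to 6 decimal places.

m-sum 0 ✓  L=2 even ✓  1≤1≤1 ✓
Π(2lᵢ+1) = 1×3×3 = 9
triangle coeff Δ(0,1,1) = 1/3
Σ_t [0,0]: t=0:+1/1 = 1/1
(3j)²=1/3 [(0 1 1; 0 0 0)], sign=-1
Σ_t [0,0]: t=0:+1/2 = 1/2
(3j)²=1/3 [(0 1 1; 0 1 -1)], sign=+1
⇒ 4πI² = 1/1
I = (-1)√(1/1/(4π)) = -0.28209479

-0.282095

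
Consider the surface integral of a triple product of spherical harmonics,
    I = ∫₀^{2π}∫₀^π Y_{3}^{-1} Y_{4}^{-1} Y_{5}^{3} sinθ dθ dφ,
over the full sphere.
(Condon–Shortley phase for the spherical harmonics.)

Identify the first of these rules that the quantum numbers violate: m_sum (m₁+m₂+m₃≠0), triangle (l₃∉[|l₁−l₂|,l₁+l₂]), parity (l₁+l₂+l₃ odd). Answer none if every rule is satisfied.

Σmᵢ = 1  ✗
l₃∈[|l₁−l₂|,l₁+l₂]=[1,7], have l₃=5
Σlᵢ = 12 ⇒ even

m_sum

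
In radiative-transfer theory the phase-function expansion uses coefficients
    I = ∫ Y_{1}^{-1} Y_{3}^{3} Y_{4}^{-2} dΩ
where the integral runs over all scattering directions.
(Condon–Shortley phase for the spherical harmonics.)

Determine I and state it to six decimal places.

0.061558

Rules hold: Σm=0, L=8 even, 2≤4≤4.
N = 3·7·9 = 189
Δ = 0!·2!·6!/9! = 1/252
Racah Σ t=0..0: t=0:+1/36 = 1/36
⇒ 3j(1 3 4; 0 0 0)² = 4/63, sgn +1
Racah Σ t=0..0: t=0:+1/1440 = 1/1440
⇒ 3j(1 3 4; -1 3 -2)² = 1/252, sgn +1
4πI² = N·(3j₀)²·(3jₘ)² = 1/21
I = +1·√(0.047619/4π) = 0.06155813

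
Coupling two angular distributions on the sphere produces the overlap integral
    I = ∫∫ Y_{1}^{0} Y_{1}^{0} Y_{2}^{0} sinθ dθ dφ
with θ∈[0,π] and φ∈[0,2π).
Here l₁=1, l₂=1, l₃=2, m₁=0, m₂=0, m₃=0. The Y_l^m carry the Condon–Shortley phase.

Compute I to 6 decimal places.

0.252313

m-sum 0 ✓  L=4 even ✓  0≤2≤2 ✓
Π(2lᵢ+1) = 3×3×5 = 45
triangle coeff Δ(1,1,2) = 1/30
Σ_t [0,0]: t=0:+1/1 = 1/1
(3j)²=2/15 [(1 1 2; 0 0 0)], sign=+1
(m-triple is (0,0,0) — same symbol as above.)
⇒ 4πI² = 4/5
I = (+1)√(4/5/(4π)) = 0.25231325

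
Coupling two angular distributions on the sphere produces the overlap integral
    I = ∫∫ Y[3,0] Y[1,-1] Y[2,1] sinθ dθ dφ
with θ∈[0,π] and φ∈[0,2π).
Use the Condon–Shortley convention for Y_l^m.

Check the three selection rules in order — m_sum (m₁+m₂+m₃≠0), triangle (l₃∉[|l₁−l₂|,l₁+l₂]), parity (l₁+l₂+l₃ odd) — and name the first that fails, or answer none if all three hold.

none

azimuthal sum: 0 − 1 + 1 = 0  ✓
2 ≤ 2 ≤ 4 (triangle on l)  ✓
L = 3 + 1 + 2 = 6 (even)  ✓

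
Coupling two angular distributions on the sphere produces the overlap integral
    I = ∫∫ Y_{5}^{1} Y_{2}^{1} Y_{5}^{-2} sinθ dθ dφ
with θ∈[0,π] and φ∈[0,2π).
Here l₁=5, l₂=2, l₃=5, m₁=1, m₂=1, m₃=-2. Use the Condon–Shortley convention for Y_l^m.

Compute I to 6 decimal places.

0.104819

m-sum 0 ✓  L=12 even ✓  3≤5≤7 ✓
Π(2lᵢ+1) = 11×5×11 = 605
triangle coeff Δ(5,2,5) = 1/38610
Σ_t [0,2]: t=0:+1/2880 t=1:−1/576 t=2:+1/2880 = -1/960
(3j)²=10/429 [(5 2 5; 0 0 0)], sign=+1
Σ_t [1,2]: t=1:−1/1440 t=2:+1/2880 = -1/2880
(3j)²=7/715 [(5 2 5; 1 1 -2)], sign=+1
⇒ 4πI² = 70/507
I = (+1)√(70/507/(4π)) = 0.10481902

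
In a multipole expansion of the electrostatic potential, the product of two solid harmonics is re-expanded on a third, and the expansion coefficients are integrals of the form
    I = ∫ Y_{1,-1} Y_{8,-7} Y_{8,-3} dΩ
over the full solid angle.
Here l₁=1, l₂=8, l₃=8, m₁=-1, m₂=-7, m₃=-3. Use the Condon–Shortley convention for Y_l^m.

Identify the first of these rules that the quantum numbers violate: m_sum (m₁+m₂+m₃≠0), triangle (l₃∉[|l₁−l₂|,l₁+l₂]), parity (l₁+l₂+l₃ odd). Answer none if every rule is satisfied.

m_sum

Σmᵢ = -11  ✗
l₃∈[|l₁−l₂|,l₁+l₂]=[7,9], have l₃=8
Σlᵢ = 17 ⇒ odd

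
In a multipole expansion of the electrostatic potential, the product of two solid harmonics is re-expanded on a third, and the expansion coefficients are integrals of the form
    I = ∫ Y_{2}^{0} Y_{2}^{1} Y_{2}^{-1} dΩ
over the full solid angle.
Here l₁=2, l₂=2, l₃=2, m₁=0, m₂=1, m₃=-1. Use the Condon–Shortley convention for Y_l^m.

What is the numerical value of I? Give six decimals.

Rules hold: Σm=0, L=6 even, 0≤2≤4.
N = 5·5·5 = 125
Δ = 2!·2!·2!/7! = 1/630
Racah Σ t=0..2: t=0:+1/8 t=1:−1/1 t=2:+1/8 = -3/4
⇒ 3j(2 2 2; 0 0 0)² = 2/35, sgn -1
Racah Σ t=1..2: t=1:−1/2 t=2:+1/4 = -1/4
⇒ 3j(2 2 2; 0 1 -1)² = 1/70, sgn +1
4πI² = N·(3j₀)²·(3jₘ)² = 5/49
I = -1·√(0.102041/4π) = -0.09011188

-0.090112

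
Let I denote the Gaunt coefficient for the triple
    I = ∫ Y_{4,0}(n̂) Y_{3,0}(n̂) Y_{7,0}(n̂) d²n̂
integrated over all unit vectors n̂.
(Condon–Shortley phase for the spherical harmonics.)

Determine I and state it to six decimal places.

0.235831

Checks pass: Σm=0; 14 even; l₃=7∈[1,7].
(2·4+1)(2·3+1)(2·7+1) = 945
Δ: 0! 8! 6! / 15! → 1/45045
sum: t=0:+1/20736 = 1/20736
3j²(4 3 7; 0 0 0) = Δ·Π!·Σ² = 35/1287  (sign -1)
(m-triple is (0,0,0) — same symbol as above.)
combine: 4πI² = 945·35/1287·35/1287 = 42875/61347
take √, sign +1: I = 0.23583077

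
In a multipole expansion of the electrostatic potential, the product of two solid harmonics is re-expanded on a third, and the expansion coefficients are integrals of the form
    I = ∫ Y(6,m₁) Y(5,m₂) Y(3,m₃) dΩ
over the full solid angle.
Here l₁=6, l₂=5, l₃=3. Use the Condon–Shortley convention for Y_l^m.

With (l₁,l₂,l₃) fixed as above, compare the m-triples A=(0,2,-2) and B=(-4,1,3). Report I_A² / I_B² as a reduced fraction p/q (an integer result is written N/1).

3/4

l's match ⇒ only the (l;m) 3-j factors differ between A and B.
A: triangle coeff Δ(6,5,3) = 1/675675; Σ_t [5,6]: t=5:−1/8640 t=6:+1/34560 = -1/11520; (3j)²=3/143 [(6 5 3; 0 2 -2)], sign=+1
B: triangle coeff Δ(6,5,3) = 1/675675; Σ_t [6,6]: t=6:+1/69120 = 1/69120; (3j)²=4/143 [(6 5 3; -4 1 3)], sign=+1
I_A²/I_B² = (3/143)/(4/143) = 3/4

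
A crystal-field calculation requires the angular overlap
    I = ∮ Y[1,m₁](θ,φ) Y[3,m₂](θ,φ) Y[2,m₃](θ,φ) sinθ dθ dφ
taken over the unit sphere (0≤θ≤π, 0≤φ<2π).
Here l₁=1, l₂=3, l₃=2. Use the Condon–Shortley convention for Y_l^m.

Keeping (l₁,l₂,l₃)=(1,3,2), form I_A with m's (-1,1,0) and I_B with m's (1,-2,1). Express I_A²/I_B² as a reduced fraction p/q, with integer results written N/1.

Shared (l₁,l₂,l₃)=(1,3,2): N and (l;000)² cancel in I_A²/I_B².
A: Δ = 2!·0!·4!/7! = 1/105; Racah Σ t=2..2: t=2:+1/8 = 1/8; ⇒ 3j(1 3 2; -1 1 0)² = 2/35, sgn +1
B: Δ = 2!·0!·4!/7! = 1/105; Racah Σ t=0..0: t=0:+1/12 = 1/12; ⇒ 3j(1 3 2; 1 -2 1)² = 2/21, sgn -1
I_A²/I_B² = (2/35)/(2/21) = 3/5

3/5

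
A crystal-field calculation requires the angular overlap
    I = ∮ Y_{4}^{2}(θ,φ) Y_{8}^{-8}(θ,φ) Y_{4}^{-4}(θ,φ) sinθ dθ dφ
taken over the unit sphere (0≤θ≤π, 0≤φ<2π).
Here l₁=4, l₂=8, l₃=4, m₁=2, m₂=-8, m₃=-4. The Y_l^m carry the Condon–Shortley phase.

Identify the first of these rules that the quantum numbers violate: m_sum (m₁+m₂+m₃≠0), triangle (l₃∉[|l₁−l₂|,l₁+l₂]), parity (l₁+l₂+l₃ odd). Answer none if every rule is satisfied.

azimuthal sum: 2 − 8 − 4 = -10  ✗
4 ≤ 4 ≤ 12 (triangle on l)
L = 4 + 8 + 4 = 16 (even)

m_sum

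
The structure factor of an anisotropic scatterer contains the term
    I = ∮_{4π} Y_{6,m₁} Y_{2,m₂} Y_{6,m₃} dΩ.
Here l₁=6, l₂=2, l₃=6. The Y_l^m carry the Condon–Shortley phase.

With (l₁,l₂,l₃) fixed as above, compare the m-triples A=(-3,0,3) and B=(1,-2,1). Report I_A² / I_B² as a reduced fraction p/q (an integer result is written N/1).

25/294

Same 6,2,6: normalisation and zero-m 3j drop out of the ratio.
A: Δ: 2! 10! 2! / 15! → 1/90090; sum: t=0:+1/1451520 t=1:−1/80640 t=2:+1/120960 = -1/290304; 3j²(6 2 6; -3 0 3) = Δ·Π!·Σ² = 5/2002  (sign +1)
B: Δ: 2! 10! 2! / 15! → 1/90090; sum: t=0:+1/57600 = 1/57600; 3j²(6 2 6; 1 -2 1) = Δ·Π!·Σ² = 21/715  (sign -1)
I_A²/I_B² = (5/2002)/(21/715) = 25/294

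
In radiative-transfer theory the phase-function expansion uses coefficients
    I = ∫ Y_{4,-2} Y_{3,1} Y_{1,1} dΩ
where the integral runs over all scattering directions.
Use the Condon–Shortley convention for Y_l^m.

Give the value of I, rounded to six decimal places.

0.238414

m-sum 0 ✓  L=8 even ✓  1≤1≤7 ✓
Π(2lᵢ+1) = 9×7×3 = 189
triangle coeff Δ(4,3,1) = 1/252
Σ_t [3,3]: t=3:−1/36 = -1/36
(3j)²=4/63 [(4 3 1; 0 0 0)], sign=+1
Σ_t [4,4]: t=4:+1/96 = 1/96
(3j)²=5/84 [(4 3 1; -2 1 1)], sign=+1
⇒ 4πI² = 5/7
I = (+1)√(5/7/(4π)) = 0.23841361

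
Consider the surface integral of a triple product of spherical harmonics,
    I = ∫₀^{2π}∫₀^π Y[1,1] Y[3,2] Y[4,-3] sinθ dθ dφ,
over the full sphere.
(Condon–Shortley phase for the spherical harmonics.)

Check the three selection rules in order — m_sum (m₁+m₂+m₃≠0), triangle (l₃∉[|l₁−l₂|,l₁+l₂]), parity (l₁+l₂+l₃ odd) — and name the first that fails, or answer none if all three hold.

Σmᵢ = 0  ✓
l₃∈[|l₁−l₂|,l₁+l₂]=[2,4], have l₃=4  ✓
Σlᵢ = 8 ⇒ even  ✓

none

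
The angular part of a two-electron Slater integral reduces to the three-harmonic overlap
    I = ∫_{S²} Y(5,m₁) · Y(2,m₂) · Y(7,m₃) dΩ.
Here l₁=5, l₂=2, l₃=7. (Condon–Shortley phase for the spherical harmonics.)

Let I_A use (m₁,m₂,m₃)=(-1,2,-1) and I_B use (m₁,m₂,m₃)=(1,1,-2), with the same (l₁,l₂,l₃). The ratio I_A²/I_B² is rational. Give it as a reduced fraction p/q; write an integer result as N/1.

Same 5,2,7: normalisation and zero-m 3j drop out of the ratio.
A: Δ: 0! 10! 4! / 15! → 1/15015; sum: t=0:+1/414720 = 1/414720; 3j²(5 2 7; -1 2 -1) = Δ·Π!·Σ² = 2/429  (sign +1)
B: Δ: 0! 10! 4! / 15! → 1/15015; sum: t=0:+1/103680 = 1/103680; 3j²(5 2 7; 1 1 -2) = Δ·Π!·Σ² = 4/143  (sign -1)
I_A²/I_B² = (2/429)/(4/143) = 1/6

1/6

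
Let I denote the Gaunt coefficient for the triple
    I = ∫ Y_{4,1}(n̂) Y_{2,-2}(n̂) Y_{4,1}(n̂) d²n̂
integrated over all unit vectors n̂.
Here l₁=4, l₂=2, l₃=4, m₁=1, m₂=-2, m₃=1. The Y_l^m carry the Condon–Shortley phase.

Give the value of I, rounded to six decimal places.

0.200662

Checks pass: Σm=0; 10 even; l₃=4∈[2,6].
(2·4+1)(2·2+1)(2·4+1) = 405
Δ: 2! 6! 2! / 11! → 1/13860
sum: t=0:+1/192 t=1:−1/36 t=2:+1/192 = -5/288
3j²(4 2 4; 0 0 0) = Δ·Π!·Σ² = 20/693  (sign -1)
sum: t=0:+1/144 = 1/144
3j²(4 2 4; 1 -2 1) = Δ·Π!·Σ² = 10/231  (sign -1)
combine: 4πI² = 405·20/693·10/231 = 3000/5929
take √, sign +1: I = 0.20066192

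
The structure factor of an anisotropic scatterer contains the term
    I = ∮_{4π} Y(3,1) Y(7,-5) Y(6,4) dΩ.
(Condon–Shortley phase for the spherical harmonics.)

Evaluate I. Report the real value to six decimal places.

-0.082471

Rules hold: Σm=0, L=16 even, 4≤6≤10.
N = 7·15·13 = 1365
Δ = 4!·2!·10!/17! = 1/2042040
Racah Σ t=1..3: t=1:−1/207360 t=2:+1/57600 t=3:−1/207360 = 1/129600
⇒ 3j(3 7 6; 0 0 0)² = 168/12155, sgn +1
Racah Σ t=0..2: t=0:+1/3870720 t=1:−1/2177280 t=2:+1/29030400 = -29/174182400
⇒ 3j(3 7 6; 1 -5 4)² = 841/185640, sgn -1
4πI² = N·(3j₀)²·(3jₘ)² = 17661/206635
I = -1·√(0.0854695/4π) = -0.08247091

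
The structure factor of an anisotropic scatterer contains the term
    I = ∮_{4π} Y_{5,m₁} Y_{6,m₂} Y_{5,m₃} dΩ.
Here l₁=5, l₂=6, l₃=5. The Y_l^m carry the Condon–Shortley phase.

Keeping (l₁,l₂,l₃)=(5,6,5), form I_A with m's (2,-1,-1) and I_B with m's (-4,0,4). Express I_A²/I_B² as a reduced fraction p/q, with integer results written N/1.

2/3

l's match ⇒ only the (l;m) 3-j factors differ between A and B.
A: triangle coeff Δ(5,6,5) = 1/28588560; Σ_t [0,3]: t=0:+1/518400 t=1:−1/23040 t=2:+1/10368 t=3:−1/41472 = 1/32400; (3j)²=128/12155 [(5 6 5; 2 -1 -1)], sign=+1
B: triangle coeff Δ(5,6,5) = 1/28588560; Σ_t [5,6]: t=5:−1/345600 t=6:+1/3110400 = -1/388800; (3j)²=192/12155 [(5 6 5; -4 0 4)], sign=+1
I_A²/I_B² = (128/12155)/(192/12155) = 2/3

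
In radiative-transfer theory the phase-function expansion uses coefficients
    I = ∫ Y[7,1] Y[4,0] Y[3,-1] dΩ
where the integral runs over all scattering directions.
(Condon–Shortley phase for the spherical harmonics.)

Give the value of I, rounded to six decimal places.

Checks pass: Σm=0; 14 even; l₃=3∈[3,11].
(2·7+1)(2·4+1)(2·3+1) = 945
Δ: 8! 6! 0! / 15! → 1/45045
sum: t=4:+1/20736 = 1/20736
3j²(7 4 3; 0 0 0) = Δ·Π!·Σ² = 35/1287  (sign -1)
sum: t=4:+1/27648 = 1/27648
3j²(7 4 3; 1 0 -1) = Δ·Π!·Σ² = 10/429  (sign +1)
combine: 4πI² = 945·35/1287·10/429 = 12250/20449
take √, sign -1: I = -0.21833687

-0.218337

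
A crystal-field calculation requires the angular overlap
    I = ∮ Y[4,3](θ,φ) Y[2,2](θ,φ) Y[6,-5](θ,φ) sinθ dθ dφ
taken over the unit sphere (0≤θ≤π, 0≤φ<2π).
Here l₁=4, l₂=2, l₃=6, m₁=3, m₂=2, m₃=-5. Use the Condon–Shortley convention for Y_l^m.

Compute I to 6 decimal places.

-0.288917

Checks pass: Σm=0; 12 even; l₃=6∈[2,6].
(2·4+1)(2·2+1)(2·6+1) = 585
Δ: 0! 8! 4! / 13! → 1/6435
sum: t=0:+1/2304 = 1/2304
3j²(4 2 6; 0 0 0) = Δ·Π!·Σ² = 5/143  (sign +1)
sum: t=0:+1/120960 = 1/120960
3j²(4 2 6; 3 2 -5) = Δ·Π!·Σ² = 2/39  (sign -1)
combine: 4πI² = 585·5/143·2/39 = 150/143
take √, sign -1: I = -0.28891672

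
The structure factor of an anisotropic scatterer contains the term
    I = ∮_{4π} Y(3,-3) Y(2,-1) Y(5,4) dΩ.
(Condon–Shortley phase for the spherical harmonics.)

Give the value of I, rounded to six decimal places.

0.219610

Checks pass: Σm=0; 10 even; l₃=5∈[1,5].
(2·3+1)(2·2+1)(2·5+1) = 385
Δ: 0! 6! 4! / 11! → 1/2310
sum: t=0:+1/144 = 1/144
3j²(3 2 5; 0 0 0) = Δ·Π!·Σ² = 10/231  (sign -1)
sum: t=0:+1/4320 = 1/4320
3j²(3 2 5; -3 -1 4) = Δ·Π!·Σ² = 2/55  (sign -1)
combine: 4πI² = 385·10/231·2/55 = 20/33
take √, sign +1: I = 0.21961050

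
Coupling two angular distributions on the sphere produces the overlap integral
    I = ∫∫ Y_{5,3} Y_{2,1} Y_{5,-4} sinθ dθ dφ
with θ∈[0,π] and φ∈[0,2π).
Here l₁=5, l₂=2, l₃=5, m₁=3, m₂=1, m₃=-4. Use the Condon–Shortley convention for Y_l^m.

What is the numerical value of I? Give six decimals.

Checks pass: Σm=0; 12 even; l₃=5∈[3,7].
(2·5+1)(2·2+1)(2·5+1) = 605
Δ: 2! 8! 2! / 13! → 1/38610
sum: t=0:+1/2880 t=1:−1/576 t=2:+1/2880 = -1/960
3j²(5 2 5; 0 0 0) = Δ·Π!·Σ² = 10/429  (sign +1)
sum: t=1:−1/10080 t=2:+1/80640 = -1/11520
3j²(5 2 5; 3 1 -4) = Δ·Π!·Σ² = 49/1430  (sign +1)
combine: 4πI² = 605·10/429·49/1430 = 245/507
take √, sign +1: I = 0.19609844

0.196098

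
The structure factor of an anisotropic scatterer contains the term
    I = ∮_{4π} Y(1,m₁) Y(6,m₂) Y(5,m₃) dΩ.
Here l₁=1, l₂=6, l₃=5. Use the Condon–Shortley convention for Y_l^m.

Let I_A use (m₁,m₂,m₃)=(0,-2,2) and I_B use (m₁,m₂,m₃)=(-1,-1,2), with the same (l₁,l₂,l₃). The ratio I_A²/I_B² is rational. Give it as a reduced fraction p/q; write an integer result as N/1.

16/5

l's match ⇒ only the (l;m) 3-j factors differ between A and B.
A: triangle coeff Δ(1,6,5) = 1/858; Σ_t [1,1]: t=1:−1/30240 = -1/30240; (3j)²=16/429 [(1 6 5; 0 -2 2)], sign=+1
B: triangle coeff Δ(1,6,5) = 1/858; Σ_t [2,2]: t=2:+1/60480 = 1/60480; (3j)²=5/429 [(1 6 5; -1 -1 2)], sign=-1
I_A²/I_B² = (16/429)/(5/429) = 16/5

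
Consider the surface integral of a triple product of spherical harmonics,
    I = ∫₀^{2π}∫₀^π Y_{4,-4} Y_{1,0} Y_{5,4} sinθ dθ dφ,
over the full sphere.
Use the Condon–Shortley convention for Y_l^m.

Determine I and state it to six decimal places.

Checks pass: Σm=0; 10 even; l₃=5∈[3,5].
(2·4+1)(2·1+1)(2·5+1) = 297
Δ: 0! 8! 2! / 11! → 1/495
sum: t=0:+1/576 = 1/576
3j²(4 1 5; 0 0 0) = Δ·Π!·Σ² = 5/99  (sign -1)
sum: t=0:+1/40320 = 1/40320
3j²(4 1 5; -4 0 4) = Δ·Π!·Σ² = 1/55  (sign -1)
combine: 4πI² = 297·5/99·1/55 = 3/11
take √, sign +1: I = 0.14731920

0.147319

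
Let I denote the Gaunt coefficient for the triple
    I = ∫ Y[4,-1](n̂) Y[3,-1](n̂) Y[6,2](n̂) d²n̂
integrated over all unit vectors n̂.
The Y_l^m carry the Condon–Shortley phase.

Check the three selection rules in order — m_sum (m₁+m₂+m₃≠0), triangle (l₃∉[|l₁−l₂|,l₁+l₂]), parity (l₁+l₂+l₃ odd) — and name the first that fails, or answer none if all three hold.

parity

m₁+m₂+m₃ = -1 − 1 + 2 = 0  ✓
triangle: |4−3|=1 ≤ l₃=6 ≤ 4+3=7  ✓
parity: l₁+l₂+l₃ = 13 is odd  ✗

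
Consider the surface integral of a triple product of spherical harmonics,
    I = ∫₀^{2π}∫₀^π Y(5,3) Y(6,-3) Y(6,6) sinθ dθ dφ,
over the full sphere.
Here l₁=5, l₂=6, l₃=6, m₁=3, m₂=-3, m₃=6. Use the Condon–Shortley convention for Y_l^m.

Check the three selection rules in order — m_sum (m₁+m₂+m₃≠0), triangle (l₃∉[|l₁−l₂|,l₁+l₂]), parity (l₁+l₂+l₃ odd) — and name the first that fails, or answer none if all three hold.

m_sum

azimuthal sum: 3 − 3 + 6 = 6  ✗
1 ≤ 6 ≤ 11 (triangle on l)
L = 5 + 6 + 6 = 17 (odd)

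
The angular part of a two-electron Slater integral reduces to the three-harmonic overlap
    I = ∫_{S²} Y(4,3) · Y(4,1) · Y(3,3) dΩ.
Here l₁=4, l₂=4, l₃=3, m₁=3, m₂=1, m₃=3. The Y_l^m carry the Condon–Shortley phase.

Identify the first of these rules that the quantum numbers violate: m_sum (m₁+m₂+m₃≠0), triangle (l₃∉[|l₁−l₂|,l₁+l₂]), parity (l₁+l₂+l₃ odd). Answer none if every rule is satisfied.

Σmᵢ = 7  ✗
l₃∈[|l₁−l₂|,l₁+l₂]=[0,8], have l₃=3
Σlᵢ = 11 ⇒ odd

m_sum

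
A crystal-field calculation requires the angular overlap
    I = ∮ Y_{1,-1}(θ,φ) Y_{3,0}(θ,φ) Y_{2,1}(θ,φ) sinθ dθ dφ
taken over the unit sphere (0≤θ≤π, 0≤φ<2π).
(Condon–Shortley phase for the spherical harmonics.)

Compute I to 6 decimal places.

Checks pass: Σm=0; 6 even; l₃=2∈[2,4].
(2·1+1)(2·3+1)(2·2+1) = 105
Δ: 2! 0! 4! / 7! → 1/105
sum: t=1:−1/4 = -1/4
3j²(1 3 2; 0 0 0) = Δ·Π!·Σ² = 3/35  (sign -1)
sum: t=2:+1/12 = 1/12
3j²(1 3 2; -1 0 1) = Δ·Π!·Σ² = 1/35  (sign -1)
combine: 4πI² = 105·3/35·1/35 = 9/35
take √, sign +1: I = 0.14304817

0.143048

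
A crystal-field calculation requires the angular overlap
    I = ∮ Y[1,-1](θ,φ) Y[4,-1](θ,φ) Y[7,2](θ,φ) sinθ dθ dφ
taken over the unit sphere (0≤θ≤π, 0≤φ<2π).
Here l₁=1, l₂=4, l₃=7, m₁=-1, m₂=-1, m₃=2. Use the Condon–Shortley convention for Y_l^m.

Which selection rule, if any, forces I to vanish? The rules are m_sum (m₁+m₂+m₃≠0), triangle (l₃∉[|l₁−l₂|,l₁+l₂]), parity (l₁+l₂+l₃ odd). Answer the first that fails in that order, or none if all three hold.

triangle

m₁+m₂+m₃ = -1 − 1 + 2 = 0  ✓
triangle: |1−4|=3 ≤ l₃=7 ≤ 1+4=5  ✗
parity: l₁+l₂+l₃ = 12 is even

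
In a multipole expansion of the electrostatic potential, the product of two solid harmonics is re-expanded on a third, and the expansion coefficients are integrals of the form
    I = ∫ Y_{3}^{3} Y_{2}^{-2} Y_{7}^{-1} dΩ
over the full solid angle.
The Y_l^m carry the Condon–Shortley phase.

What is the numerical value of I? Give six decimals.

l₃=7 ∉ [1,5] — triangle fails ⇒ I = 0

0.000000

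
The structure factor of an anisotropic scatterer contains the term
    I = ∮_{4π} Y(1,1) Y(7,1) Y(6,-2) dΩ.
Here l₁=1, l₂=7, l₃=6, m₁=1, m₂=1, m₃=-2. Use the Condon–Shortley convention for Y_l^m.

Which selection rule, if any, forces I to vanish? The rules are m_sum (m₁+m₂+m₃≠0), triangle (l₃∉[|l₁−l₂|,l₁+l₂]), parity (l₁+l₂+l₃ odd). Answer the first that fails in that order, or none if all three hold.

m₁+m₂+m₃ = 1 + 1 − 2 = 0  ✓
triangle: |1−7|=6 ≤ l₃=6 ≤ 1+7=8  ✓
parity: l₁+l₂+l₃ = 14 is even  ✓

none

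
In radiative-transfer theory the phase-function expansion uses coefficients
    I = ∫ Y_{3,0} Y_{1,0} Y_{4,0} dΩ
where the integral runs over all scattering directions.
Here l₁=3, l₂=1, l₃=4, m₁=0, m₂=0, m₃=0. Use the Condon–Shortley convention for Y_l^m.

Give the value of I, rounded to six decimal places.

0.246233

Rules hold: Σm=0, L=8 even, 2≤4≤4.
N = 7·3·9 = 189
Δ = 0!·6!·2!/9! = 1/252
Racah Σ t=0..0: t=0:+1/36 = 1/36
⇒ 3j(3 1 4; 0 0 0)² = 4/63, sgn +1
(m-triple is (0,0,0) — same symbol as above.)
4πI² = N·(3j₀)²·(3jₘ)² = 16/21
I = +1·√(0.761905/4π) = 0.24623252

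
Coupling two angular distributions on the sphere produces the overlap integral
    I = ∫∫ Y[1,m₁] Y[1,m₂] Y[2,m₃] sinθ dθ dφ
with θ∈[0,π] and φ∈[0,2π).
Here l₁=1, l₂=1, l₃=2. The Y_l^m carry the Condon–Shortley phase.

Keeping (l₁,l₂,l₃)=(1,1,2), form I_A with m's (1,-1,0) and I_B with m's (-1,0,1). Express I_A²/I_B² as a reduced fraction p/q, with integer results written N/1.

Same 1,1,2: normalisation and zero-m 3j drop out of the ratio.
A: Δ: 0! 2! 2! / 5! → 1/30; sum: t=0:+1/4 = 1/4; 3j²(1 1 2; 1 -1 0) = Δ·Π!·Σ² = 1/30  (sign +1)
B: Δ: 0! 2! 2! / 5! → 1/30; sum: t=0:+1/2 = 1/2; 3j²(1 1 2; -1 0 1) = Δ·Π!·Σ² = 1/10  (sign -1)
I_A²/I_B² = (1/30)/(1/10) = 1/3

1/3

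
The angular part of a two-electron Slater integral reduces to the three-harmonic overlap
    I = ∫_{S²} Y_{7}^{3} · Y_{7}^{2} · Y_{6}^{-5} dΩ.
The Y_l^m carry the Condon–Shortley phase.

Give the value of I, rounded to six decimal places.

-0.040990

Rules hold: Σm=0, L=20 even, 0≤6≤14.
N = 15·15·13 = 2925
Δ = 8!·6!·6!/21! = 1/2444321880
Racah Σ t=1..7: t=1:−1/2612736000 t=2:+1/20736000 t=3:−1/1658880 t=4:+1/746496 t=5:−1/1658880 t=6:+1/20736000 t=7:−1/2612736000 = 1/4354560
⇒ 3j(7 7 6; 0 0 0)² = 1000/138567, sgn +1
Racah Σ t=3..4: t=3:−1/62208000 t=4:+1/49766400 = 1/248832000
⇒ 3j(7 7 6; 3 2 -5)² = 21/20995, sgn -1
4πI² = N·(3j₀)²·(3jₘ)² = 315000/14919047
I = -1·√(0.0211139/4π) = -0.04099018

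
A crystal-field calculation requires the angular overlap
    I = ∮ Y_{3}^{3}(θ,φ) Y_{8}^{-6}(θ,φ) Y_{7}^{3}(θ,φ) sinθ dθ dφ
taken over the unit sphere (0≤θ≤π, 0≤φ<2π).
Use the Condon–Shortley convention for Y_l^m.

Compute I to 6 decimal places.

m-sum 0 ✓  L=18 even ✓  5≤7≤11 ✓
Π(2lᵢ+1) = 7×17×15 = 1785
triangle coeff Δ(3,8,7) = 1/5290740
Σ_t [1,3]: t=1:−1/7257600 t=2:+1/2073600 t=3:−1/7257600 = 1/4838400
(3j)²=252/20995 [(3 8 7; 0 0 0)], sign=-1
Σ_t [0,0]: t=0:+1/348364800 = 1/348364800
(3j)²=11/646 [(3 8 7; 3 -6 3)], sign=+1
⇒ 4πI² = 29106/79781
I = (-1)√(29106/79781/(4π)) = -0.17038705

-0.170387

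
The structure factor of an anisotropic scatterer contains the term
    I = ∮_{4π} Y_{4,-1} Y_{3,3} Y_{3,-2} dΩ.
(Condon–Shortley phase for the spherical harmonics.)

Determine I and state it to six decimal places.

0.140463

Rules hold: Σm=0, L=10 even, 1≤3≤7.
N = 9·7·7 = 441
Δ = 4!·4!·2!/11! = 1/34650
Racah Σ t=1..3: t=1:−1/72 t=2:+1/16 t=3:−1/72 = 5/144
⇒ 3j(4 3 3; 0 0 0)² = 2/77, sgn -1
Racah Σ t=4..4: t=4:+1/288 = 1/288
⇒ 3j(4 3 3; -1 3 -2)² = 5/231, sgn -1
4πI² = N·(3j₀)²·(3jₘ)² = 30/121
I = +1·√(0.247934/4π) = 0.14046335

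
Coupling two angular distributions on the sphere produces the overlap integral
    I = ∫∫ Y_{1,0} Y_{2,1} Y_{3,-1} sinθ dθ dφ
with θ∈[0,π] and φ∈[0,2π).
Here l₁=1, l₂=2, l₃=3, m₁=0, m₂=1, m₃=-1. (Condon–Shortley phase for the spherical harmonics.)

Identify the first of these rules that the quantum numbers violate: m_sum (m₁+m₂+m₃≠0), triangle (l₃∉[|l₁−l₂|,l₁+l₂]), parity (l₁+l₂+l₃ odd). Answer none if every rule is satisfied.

none

m₁+m₂+m₃ = 0 + 1 − 1 = 0  ✓
triangle: |1−2|=1 ≤ l₃=3 ≤ 1+2=3  ✓
parity: l₁+l₂+l₃ = 6 is even  ✓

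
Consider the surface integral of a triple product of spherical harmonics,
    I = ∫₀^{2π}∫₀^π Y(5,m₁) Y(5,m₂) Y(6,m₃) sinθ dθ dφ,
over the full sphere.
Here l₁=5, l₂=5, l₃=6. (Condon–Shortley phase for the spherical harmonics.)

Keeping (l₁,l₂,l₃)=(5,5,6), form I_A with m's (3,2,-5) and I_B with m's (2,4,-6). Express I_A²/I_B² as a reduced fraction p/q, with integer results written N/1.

l's match ⇒ only the (l;m) 3-j factors differ between A and B.
A: triangle coeff Δ(5,5,6) = 1/28588560; Σ_t [1,2]: t=1:−1/518400 t=2:+1/345600 = 1/1036800; (3j)²=7/2210 [(5 5 6; 3 2 -5)], sign=-1
B: triangle coeff Δ(5,5,6) = 1/28588560; Σ_t [3,3]: t=3:−1/3110400 = -1/3110400; (3j)²=21/1105 [(5 5 6; 2 4 -6)], sign=-1
I_A²/I_B² = (7/2210)/(21/1105) = 1/6

1/6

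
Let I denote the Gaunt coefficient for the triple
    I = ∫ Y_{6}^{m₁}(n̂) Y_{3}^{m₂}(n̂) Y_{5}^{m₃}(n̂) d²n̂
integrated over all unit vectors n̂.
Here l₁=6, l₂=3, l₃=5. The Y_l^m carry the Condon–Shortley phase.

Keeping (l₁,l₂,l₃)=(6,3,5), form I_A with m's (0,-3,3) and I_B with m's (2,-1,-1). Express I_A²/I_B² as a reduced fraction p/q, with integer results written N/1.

2/3

Shared (l₁,l₂,l₃)=(6,3,5): N and (l;000)² cancel in I_A²/I_B².
A: Δ = 4!·8!·2!/15! = 1/675675; Racah Σ t=0..0: t=0:+1/69120 = 1/69120; ⇒ 3j(6 3 5; 0 -3 3)² = 4/429, sgn +1
B: Δ = 4!·8!·2!/15! = 1/675675; Racah Σ t=0..2: t=0:+1/27648 t=1:−1/4320 t=2:+1/11520 = -1/9216; ⇒ 3j(6 3 5; 2 -1 -1)² = 2/143, sgn -1
I_A²/I_B² = (4/429)/(2/143) = 2/3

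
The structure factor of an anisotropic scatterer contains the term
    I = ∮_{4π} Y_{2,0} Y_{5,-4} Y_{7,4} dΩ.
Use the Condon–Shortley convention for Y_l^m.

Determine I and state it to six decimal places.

0.145565

Checks pass: Σm=0; 14 even; l₃=7∈[3,7].
(2·2+1)(2·5+1)(2·7+1) = 825
Δ: 0! 4! 10! / 15! → 1/15015
sum: t=0:+1/57600 = 1/57600
3j²(2 5 7; 0 0 0) = Δ·Π!·Σ² = 21/715  (sign -1)
sum: t=0:+1/1451520 = 1/1451520
3j²(2 5 7; 0 -4 4) = Δ·Π!·Σ² = 1/91  (sign -1)
combine: 4πI² = 825·21/715·1/91 = 45/169
take √, sign +1: I = 0.14556534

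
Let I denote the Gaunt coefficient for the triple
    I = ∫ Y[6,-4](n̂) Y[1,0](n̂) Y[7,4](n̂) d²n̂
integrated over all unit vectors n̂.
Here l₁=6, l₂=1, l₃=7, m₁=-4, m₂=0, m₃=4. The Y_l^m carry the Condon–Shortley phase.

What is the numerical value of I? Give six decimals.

0.201000

Rules hold: Σm=0, L=14 even, 5≤7≤7.
N = 13·3·15 = 585
Δ = 0!·12!·2!/15! = 1/1365
Racah Σ t=0..0: t=0:+1/518400 = 1/518400
⇒ 3j(6 1 7; 0 0 0)² = 7/195, sgn -1
Racah Σ t=0..0: t=0:+1/7257600 = 1/7257600
⇒ 3j(6 1 7; -4 0 4)² = 11/455, sgn -1
4πI² = N·(3j₀)²·(3jₘ)² = 33/65
I = +1·√(0.507692/4π) = 0.20099968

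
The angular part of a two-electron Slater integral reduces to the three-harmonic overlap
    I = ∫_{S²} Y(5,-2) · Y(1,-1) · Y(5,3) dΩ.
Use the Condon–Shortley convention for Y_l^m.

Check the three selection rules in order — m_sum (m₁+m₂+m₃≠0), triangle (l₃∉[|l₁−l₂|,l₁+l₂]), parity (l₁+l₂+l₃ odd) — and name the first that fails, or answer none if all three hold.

Σmᵢ = 0  ✓
l₃∈[|l₁−l₂|,l₁+l₂]=[4,6], have l₃=5  ✓
Σlᵢ = 11 ⇒ odd  ✗

parity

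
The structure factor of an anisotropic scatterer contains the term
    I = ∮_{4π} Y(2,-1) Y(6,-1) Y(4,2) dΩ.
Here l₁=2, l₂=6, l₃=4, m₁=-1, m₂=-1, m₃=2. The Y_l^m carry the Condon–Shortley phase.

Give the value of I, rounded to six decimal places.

-0.133065

m-sum 0 ✓  L=12 even ✓  4≤4≤8 ✓
Π(2lᵢ+1) = 5×13×9 = 585
triangle coeff Δ(2,6,4) = 1/6435
Σ_t [2,2]: t=2:+1/2304 = 1/2304
(3j)²=5/143 [(2 6 4; 0 0 0)], sign=+1
Σ_t [3,3]: t=3:−1/8640 = -1/8640
(3j)²=14/1287 [(2 6 4; -1 -1 2)], sign=-1
⇒ 4πI² = 350/1573
I = (-1)√(350/1573/(4π)) = -0.13306527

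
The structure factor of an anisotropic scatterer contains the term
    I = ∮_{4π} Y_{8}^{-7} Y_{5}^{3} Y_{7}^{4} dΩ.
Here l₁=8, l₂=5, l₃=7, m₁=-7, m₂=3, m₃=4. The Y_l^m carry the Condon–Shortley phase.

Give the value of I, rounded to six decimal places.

Checks pass: Σm=0; 20 even; l₃=7∈[3,13].
(2·8+1)(2·5+1)(2·7+1) = 2805
Δ: 6! 10! 4! / 21! → 1/814773960
sum: t=1:−1/87091200 t=2:+1/4976640 t=3:−1/2073600 t=4:+1/4976640 t=5:−1/87091200 = -1/9676800
3j²(8 5 7; 0 0 0) = Δ·Π!·Σ² = 360/46189  (sign +1)
sum: t=5:−1/2612736000 t=6:+1/1045094400 = 1/1741824000
3j²(8 5 7; -7 3 4) = Δ·Π!·Σ² = 33/3230  (sign -1)
combine: 4πI² = 2805·360/46189·33/3230 = 17820/79781
take √, sign -1: I = -0.13332119

-0.133321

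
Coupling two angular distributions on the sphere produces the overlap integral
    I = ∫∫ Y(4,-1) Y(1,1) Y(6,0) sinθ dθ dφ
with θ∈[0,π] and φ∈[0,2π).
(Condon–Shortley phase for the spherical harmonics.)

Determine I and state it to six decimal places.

l₃=6 ∉ [3,5] — triangle fails ⇒ I = 0

0.000000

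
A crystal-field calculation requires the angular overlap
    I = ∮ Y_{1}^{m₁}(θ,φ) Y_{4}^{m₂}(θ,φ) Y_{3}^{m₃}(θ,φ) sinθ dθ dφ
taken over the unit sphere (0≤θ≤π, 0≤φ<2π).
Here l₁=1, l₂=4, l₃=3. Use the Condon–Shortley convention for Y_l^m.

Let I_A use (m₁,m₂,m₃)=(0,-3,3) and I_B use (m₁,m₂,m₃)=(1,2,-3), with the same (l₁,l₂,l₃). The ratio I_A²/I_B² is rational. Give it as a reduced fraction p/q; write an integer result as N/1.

7/1

Same 1,4,3: normalisation and zero-m 3j drop out of the ratio.
A: Δ: 2! 0! 6! / 9! → 1/252; sum: t=1:−1/720 = -1/720; 3j²(1 4 3; 0 -3 3) = Δ·Π!·Σ² = 1/36  (sign -1)
B: Δ: 2! 0! 6! / 9! → 1/252; sum: t=0:+1/1440 = 1/1440; 3j²(1 4 3; 1 2 -3) = Δ·Π!·Σ² = 1/252  (sign +1)
I_A²/I_B² = (1/36)/(1/252) = 7/1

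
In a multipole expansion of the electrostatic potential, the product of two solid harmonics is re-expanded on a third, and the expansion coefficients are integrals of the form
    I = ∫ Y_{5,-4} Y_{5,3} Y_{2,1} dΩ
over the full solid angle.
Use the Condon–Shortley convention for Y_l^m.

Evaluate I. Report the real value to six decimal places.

0.196098

Checks pass: Σm=0; 12 even; l₃=2∈[0,10].
(2·5+1)(2·5+1)(2·2+1) = 605
Δ: 8! 2! 2! / 13! → 1/38610
sum: t=3:−1/2880 t=4:+1/576 t=5:−1/2880 = 1/960
3j²(5 5 2; 0 0 0) = Δ·Π!·Σ² = 10/429  (sign +1)
sum: t=7:−1/10080 t=8:+1/80640 = -1/11520
3j²(5 5 2; -4 3 1) = Δ·Π!·Σ² = 49/1430  (sign +1)
combine: 4πI² = 605·10/429·49/1430 = 245/507
take √, sign +1: I = 0.19609844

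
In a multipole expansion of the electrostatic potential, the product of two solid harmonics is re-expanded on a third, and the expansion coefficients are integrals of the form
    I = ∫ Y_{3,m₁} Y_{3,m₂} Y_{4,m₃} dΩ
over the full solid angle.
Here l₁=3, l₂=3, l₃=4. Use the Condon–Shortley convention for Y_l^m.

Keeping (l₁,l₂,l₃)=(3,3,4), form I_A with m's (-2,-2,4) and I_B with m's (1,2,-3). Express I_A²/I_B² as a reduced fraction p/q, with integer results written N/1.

Same 3,3,4: normalisation and zero-m 3j drop out of the ratio.
A: Δ: 2! 4! 4! / 11! → 1/34650; sum: t=1:−1/576 = -1/576; 3j²(3 3 4; -2 -2 4) = Δ·Π!·Σ² = 5/99  (sign -1)
B: Δ: 2! 4! 4! / 11! → 1/34650; sum: t=1:−1/144 t=2:+1/288 = -1/288; 3j²(3 3 4; 1 2 -3) = Δ·Π!·Σ² = 1/99  (sign +1)
I_A²/I_B² = (5/99)/(1/99) = 5/1

5/1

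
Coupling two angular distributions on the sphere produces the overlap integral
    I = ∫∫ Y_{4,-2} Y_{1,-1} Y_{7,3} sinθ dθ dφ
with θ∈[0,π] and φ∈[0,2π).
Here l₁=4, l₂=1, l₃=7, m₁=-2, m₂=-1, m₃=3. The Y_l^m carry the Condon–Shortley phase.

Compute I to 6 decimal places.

0.000000

l₃=7 ∉ [3,5] — triangle fails ⇒ I = 0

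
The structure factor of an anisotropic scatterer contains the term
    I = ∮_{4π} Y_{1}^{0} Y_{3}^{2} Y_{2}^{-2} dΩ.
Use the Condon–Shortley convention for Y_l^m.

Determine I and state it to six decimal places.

Checks pass: Σm=0; 6 even; l₃=2∈[2,4].
(2·1+1)(2·3+1)(2·2+1) = 105
Δ: 2! 0! 4! / 7! → 1/105
sum: t=1:−1/4 = -1/4
3j²(1 3 2; 0 0 0) = Δ·Π!·Σ² = 3/35  (sign -1)
sum: t=1:−1/24 = -1/24
3j²(1 3 2; 0 2 -2) = Δ·Π!·Σ² = 1/21  (sign -1)
combine: 4πI² = 105·3/35·1/21 = 3/7
take √, sign +1: I = 0.18467439

0.184674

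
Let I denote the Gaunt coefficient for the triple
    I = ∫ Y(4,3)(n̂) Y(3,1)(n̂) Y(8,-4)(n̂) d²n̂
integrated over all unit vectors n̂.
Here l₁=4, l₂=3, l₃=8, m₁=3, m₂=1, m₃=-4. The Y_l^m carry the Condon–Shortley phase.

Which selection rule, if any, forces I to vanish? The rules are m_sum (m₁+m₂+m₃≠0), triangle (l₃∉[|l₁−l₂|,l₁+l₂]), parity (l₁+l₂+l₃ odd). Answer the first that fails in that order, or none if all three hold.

Σmᵢ = 0  ✓
l₃∈[|l₁−l₂|,l₁+l₂]=[1,7], have l₃=8  ✗
Σlᵢ = 15 ⇒ odd

triangle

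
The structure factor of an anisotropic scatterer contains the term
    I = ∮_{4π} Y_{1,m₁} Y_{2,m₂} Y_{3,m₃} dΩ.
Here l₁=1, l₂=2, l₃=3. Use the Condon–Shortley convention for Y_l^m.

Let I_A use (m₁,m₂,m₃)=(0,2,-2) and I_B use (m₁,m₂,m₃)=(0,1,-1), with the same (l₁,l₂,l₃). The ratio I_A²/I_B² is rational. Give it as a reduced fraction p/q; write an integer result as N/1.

5/8

l's match ⇒ only the (l;m) 3-j factors differ between A and B.
A: triangle coeff Δ(1,2,3) = 1/105; Σ_t [0,0]: t=0:+1/24 = 1/24; (3j)²=1/21 [(1 2 3; 0 2 -2)], sign=-1
B: triangle coeff Δ(1,2,3) = 1/105; Σ_t [0,0]: t=0:+1/6 = 1/6; (3j)²=8/105 [(1 2 3; 0 1 -1)], sign=+1
I_A²/I_B² = (1/21)/(8/105) = 5/8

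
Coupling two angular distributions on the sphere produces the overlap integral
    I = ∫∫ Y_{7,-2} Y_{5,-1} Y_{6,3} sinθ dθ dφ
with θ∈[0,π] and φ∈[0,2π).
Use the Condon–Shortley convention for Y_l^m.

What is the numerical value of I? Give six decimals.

Checks pass: Σm=0; 18 even; l₃=6∈[2,12].
(2·7+1)(2·5+1)(2·6+1) = 2145
Δ: 6! 8! 4! / 19! → 1/174594420
sum: t=1:−1/4147200 t=2:+1/207360 t=3:−1/82944 t=4:+1/207360 t=5:−1/4147200 = -1/345600
3j²(7 5 6; 0 0 0) = Δ·Π!·Σ² = 420/46189  (sign -1)
sum: t=1:−1/29030400 t=2:+1/967680 t=3:−1/311040 t=4:+1/829440 = -11/10886400
3j²(7 5 6; -2 -1 3) = Δ·Π!·Σ² = 1408/146965  (sign +1)
combine: 4πI² = 2145·420/46189·1408/146965 = 253440/1356277
take √, sign -1: I = -0.12194344

-0.121943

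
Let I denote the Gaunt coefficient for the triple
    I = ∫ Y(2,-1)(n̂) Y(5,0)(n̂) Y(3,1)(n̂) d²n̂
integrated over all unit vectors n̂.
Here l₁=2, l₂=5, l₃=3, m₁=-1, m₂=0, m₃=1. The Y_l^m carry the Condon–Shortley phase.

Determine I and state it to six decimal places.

0.169433

Checks pass: Σm=0; 10 even; l₃=3∈[3,7].
(2·2+1)(2·5+1)(2·3+1) = 385
Δ: 4! 0! 6! / 11! → 1/2310
sum: t=2:+1/144 = 1/144
3j²(2 5 3; 0 0 0) = Δ·Π!·Σ² = 10/231  (sign -1)
sum: t=3:−1/288 = -1/288
3j²(2 5 3; -1 0 1) = Δ·Π!·Σ² = 5/231  (sign -1)
combine: 4πI² = 385·10/231·5/231 = 250/693
take √, sign +1: I = 0.16943318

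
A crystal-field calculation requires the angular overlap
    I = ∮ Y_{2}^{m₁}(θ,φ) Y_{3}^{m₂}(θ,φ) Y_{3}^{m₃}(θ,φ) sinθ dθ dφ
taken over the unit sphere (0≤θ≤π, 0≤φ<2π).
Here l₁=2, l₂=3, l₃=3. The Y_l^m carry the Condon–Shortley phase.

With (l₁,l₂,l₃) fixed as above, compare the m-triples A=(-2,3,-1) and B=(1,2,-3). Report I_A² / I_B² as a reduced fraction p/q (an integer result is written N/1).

2/5

Shared (l₁,l₂,l₃)=(2,3,3): N and (l;000)² cancel in I_A²/I_B².
A: Δ = 2!·2!·4!/9! = 1/3780; Racah Σ t=2..2: t=2:+1/96 = 1/96; ⇒ 3j(2 3 3; -2 3 -1)² = 1/42, sgn +1
B: Δ = 2!·2!·4!/9! = 1/3780; Racah Σ t=1..1: t=1:−1/48 = -1/48; ⇒ 3j(2 3 3; 1 2 -3)² = 5/84, sgn -1
I_A²/I_B² = (1/42)/(5/84) = 2/5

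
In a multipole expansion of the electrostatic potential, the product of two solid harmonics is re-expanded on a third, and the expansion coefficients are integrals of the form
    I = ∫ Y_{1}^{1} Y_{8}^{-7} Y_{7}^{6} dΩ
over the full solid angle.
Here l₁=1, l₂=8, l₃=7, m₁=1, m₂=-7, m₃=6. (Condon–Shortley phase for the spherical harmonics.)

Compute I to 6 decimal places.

m-sum 0 ✓  L=16 even ✓  7≤7≤9 ✓
Π(2lᵢ+1) = 3×17×15 = 765
triangle coeff Δ(1,8,7) = 1/2040
Σ_t [1,1]: t=1:−1/25401600 = -1/25401600
(3j)²=8/255 [(1 8 7; 0 0 0)], sign=+1
Σ_t [0,0]: t=0:+1/12454041600 = 1/12454041600
(3j)²=7/136 [(1 8 7; 1 -7 6)], sign=-1
⇒ 4πI² = 21/17
I = (-1)√(21/17/(4π)) = -0.31353083

-0.313531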